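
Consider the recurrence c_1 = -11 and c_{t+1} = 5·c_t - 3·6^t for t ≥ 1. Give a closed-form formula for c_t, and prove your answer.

Computing the first terms: c_1 = -11, c_2 = -73, c_3 = -473. This suggests c_t = 7·5^(t - 1) - 3·6^t.
Base case (t = 1): the formula gives -11 = -11 = c_1.
Inductive step: suppose the statement holds for some i ≥ 1, so c_i = 7·5^(i - 1) - 3·6^i.
Then c_{i+1} = 5·c_i - 3·6^i = 5·(7·5^(i - 1) - 3·6^i) - 3·6^i = 7·5^i - 3·6^(i + 1) = 7·5^((i+1) - 1) - 3·6^(i+1),
which is the claimed formula at t = i+1.
This completes the induction.

c_t = 7·5^(t - 1) - 3·6^t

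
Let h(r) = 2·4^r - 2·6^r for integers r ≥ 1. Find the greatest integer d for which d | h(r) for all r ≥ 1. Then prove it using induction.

Computing the first values: h(1) = -4 and h(2) = -40; gcd(-4, -40) = 4, so d ≤ 4.
We prove 4 | 2·4^r - 2·6^r for all r ≥ 1 by induction on r.
Base step (r = 1): h(1) = -4 = 4·(-1), so 4 | h(1).
Suppose the result is true for r = k, i.e. 4 | h(k). Then
h(k+1) − 6·h(k) = (2·4^(k+1) - 2·6^(k+1)) − 6·(2·4^k - 2·6^k) = (2)·4^k·(4 − 6) = (-4)·4^k. Since 4 | h(k) by the inductive hypothesis, 4 | 6·h(k); and 4 | -4 since -4 = 4·-1. Therefore 4 | h(k+1).
By the principle of mathematical induction, the result holds for all r ≥ 1.
Therefore the largest such d is 4.

d = 4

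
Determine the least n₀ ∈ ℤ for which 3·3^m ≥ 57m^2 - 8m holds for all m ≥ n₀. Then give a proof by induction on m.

n₀ = 6

At m = 5: 729 < 1385, so the inequality fails and n₀ ≥ 6. We prove 3·3^m ≥ 57m^2 - 8m for all m ≥ 6.
Base step (m = 6): 3·3^m = 2187 and 57m^2 - 8m = 2004, so 2187 ≥ 2004.
Inductive step: suppose the statement holds for some i ≥ 6, so 3·3^i ≥ 57i^2 - 8i.
Then 3·3^(i + 1) = 3·(3·3^i) ≥ 3·(57i^2 - 8i).
Also, for i ≥ 6 we have 3·(57i^2 - 8i) ≥ 57(i+1)^2 - 8(i+1), since 3·(57i^2 - 8i) − (57(i+1)^2 - 8(i+1)) = 114i^2 - 130i - 49, which is nonnegative for all i ≥ 6.
Combining, 3·3^(i + 1) ≥ 57(i+1)^2 - 8(i+1).
By induction, the statement is established for all m ≥ 6.
Hence the smallest such n₀ is 6.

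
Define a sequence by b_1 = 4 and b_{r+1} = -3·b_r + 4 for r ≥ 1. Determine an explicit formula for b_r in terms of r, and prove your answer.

Computing the first terms: b_1 = 4, b_2 = -8, b_3 = 28. This suggests b_r = -(-3)^r + 1.
When r = 1: the formula gives 4 = 4 = b_1.
Inductive step: suppose the statement holds for some k ≥ 1, so b_k = -(-3)^k + 1.
Then b_{k+1} = -3·b_k + 4 = -3·(-(-3)^k + 1) + 4 = -(-3)^(k + 1) + 1,
which is the claimed formula at r = k+1.
This completes the induction.

b_r = -(-3)^r + 1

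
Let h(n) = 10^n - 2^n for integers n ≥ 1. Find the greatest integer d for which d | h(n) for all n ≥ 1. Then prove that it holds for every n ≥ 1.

d = 8

Computing the first values: h(1) = 8 and h(2) = 96; gcd(8, 96) = 8, so d ≤ 8.
We prove 8 | 10^n - 2^n for all n ≥ 1 by induction on n.
For the base case n = 1: h(1) = 8 = 8·(1), so 8 | h(1).
Inductive step: assume the claim holds for n = k, i.e. 8 | h(k). Then
10^{k+1} − 2^{k+1} = 10·10^k − 2·2^k = 10·(10^k − 2^k) + (8)·2^k. The first term is divisible by 8 by the inductive hypothesis, and the second term (8)·2^k is divisible by 8 since 8 | 8. Hence 8 | h(k+1).
By induction, the statement is established for all n ≥ 1.
Therefore the largest such d is 8.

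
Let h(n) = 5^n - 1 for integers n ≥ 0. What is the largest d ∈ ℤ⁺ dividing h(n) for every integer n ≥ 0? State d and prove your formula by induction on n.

d = 4

Computing the first values: h(0) = 0 and h(1) = 4; gcd(0, 4) = 4, so d ≤ 4.
We prove 4 | 5^n - 1 for all n ≥ 0 by induction on n.
Base step (n = 0): h(0) = 0 = 4·(0), so 4 | h(0).
Inductive step: assume the claim holds for n = i, i.e. 4 | h(i). Then
h(i+1) = 5^(i+1) - 1 = 5·(5^i - 1) + 4 = 5·h(i) + 4. The first term is divisible by 4 by the inductive hypothesis, and 4 is divisible by 4. Hence 4 | h(i+1).
By the principle of mathematical induction, the result holds for all n ≥ 0.
Therefore the largest such d is 4.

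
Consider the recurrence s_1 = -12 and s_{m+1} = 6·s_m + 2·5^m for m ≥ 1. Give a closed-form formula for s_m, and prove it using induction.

Computing the first terms: s_1 = -12, s_2 = -62, s_3 = -322. This suggests s_m = -2·5^m - 2·6^(m - 1).
Base case (m = 1): the formula gives -12 = -12 = s_1.
For the inductive step, assume it holds for an arbitrary k ≥ 1, so s_k = -2·5^k - 2·6^(k - 1).
Then s_{k+1} = 6·s_k + 2·5^k = 6·(-2·5^k - 2·6^(k - 1)) + 2·5^k = -2·5^(k + 1) - 2·6^k = -2·5^(k+1) - 2·6^((k+1) - 1),
which is the claimed formula at m = k+1.
Hence, by induction on m, the claim holds for every m ≥ 1.

s_m = -2·5^m - 2·6^(m - 1)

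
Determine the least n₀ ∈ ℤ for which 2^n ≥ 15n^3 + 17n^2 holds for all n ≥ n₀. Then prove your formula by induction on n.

At n = 16: 65536 < 65792, so the inequality fails and n₀ ≥ 17. We prove 2^n ≥ 15n^3 + 17n^2 for all n ≥ 17.
For the base case n = 17: 2^n = 131072 and 15n^3 + 17n^2 = 78608, so 131072 ≥ 78608.
Inductive step: assume the claim holds for n = i, so 2^i ≥ 15i^3 + 17i^2.
Then 2^(i + 1) = 2·(2^i) ≥ 2·(15i^3 + 17i^2).
Also, for i ≥ 17 we have 2·(15i^3 + 17i^2) ≥ 15(i+1)^3 + 17(i+1)^2, since 2·(15i^3 + 17i^2) − (15(i+1)^3 + 17(i+1)^2) = 15i^3 - 28i^2 - 79i - 32, which is nonnegative for all i ≥ 17.
Combining, 2^(i + 1) ≥ 15(i+1)^3 + 17(i+1)^2.
Hence, by induction on n, the claim holds for every n ≥ 17.
Hence the smallest such n₀ is 17.

n₀ = 17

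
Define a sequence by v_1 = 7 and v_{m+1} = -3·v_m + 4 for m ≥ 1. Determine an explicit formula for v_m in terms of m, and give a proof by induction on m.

Computing the first terms: v_1 = 7, v_2 = -17, v_3 = 55. This suggests v_m = -2(-3)^m + 1.
When m = 1: the formula gives 7 = 7 = v_1.
Inductive step: suppose the statement holds for some i ≥ 1, so v_i = -2(-3)^i + 1.
Then v_{i+1} = -3·v_i + 4 = -3·(-2(-3)^i + 1) + 4 = -2(-3)^(i + 1) + 1,
which is the claimed formula at m = i+1.
By the principle of mathematical induction, the result holds for all m ≥ 1.

v_m = -2(-3)^m + 1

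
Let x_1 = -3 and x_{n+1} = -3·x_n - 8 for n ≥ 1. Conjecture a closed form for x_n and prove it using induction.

x_n = -(-3)^(n - 1) - 2

Computing the first terms: x_1 = -3, x_2 = 1, x_3 = -11. This suggests x_n = -(-3)^(n - 1) - 2.
Base step (n = 1): the formula gives -3 = -3 = x_1.
Inductive step: suppose the statement holds for some i ≥ 1, so x_i = -(-3)^(i - 1) - 2.
Then x_{i+1} = -3·x_i - 8 = -3·(-(-3)^(i - 1) - 2) - 8 = -(-3)^i - 2 = -(-3)^((i+1) - 1) - 2,
which is the claimed formula at n = i+1.
By the principle of mathematical induction, the result holds for all n ≥ 1.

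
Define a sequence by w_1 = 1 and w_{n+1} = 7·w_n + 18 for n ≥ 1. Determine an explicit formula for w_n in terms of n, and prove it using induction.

Computing the first terms: w_1 = 1, w_2 = 25, w_3 = 193. This suggests w_n = 4·7^(n - 1) - 3.
For the base case n = 1: the formula gives 1 = 1 = w_1.
Suppose the result is true for n = m, so w_m = 4·7^(m - 1) - 3.
Then w_{m+1} = 7·w_m + 18 = 7·(4·7^(m - 1) - 3) + 18 = 4·7^m - 3 = 4·7^((m+1) - 1) - 3,
which is the claimed formula at n = m+1.
This completes the induction.

w_n = 4·7^(n - 1) - 3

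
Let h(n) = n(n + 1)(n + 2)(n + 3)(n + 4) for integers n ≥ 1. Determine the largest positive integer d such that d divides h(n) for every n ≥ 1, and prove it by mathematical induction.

d = 120

Computing the first values: h(1) = 120 and h(2) = 720; gcd(120, 720) = 120, so d ≤ 120.
We prove 120 | n(n + 1)(n + 2)(n + 3)(n + 4) for all n ≥ 1 by induction on n.
For the base case n = 1: h(1) = 120 = 120·(1), so 120 | h(1).
Inductive step: assume the claim holds for n = k, i.e. 120 | h(k). Then
h(k+1) − h(k) = (k+1)·(k+2)·(k+3)·(k+4)·(k+5) − k·(k+1)·(k+2)·(k+3)·(k+4) = (k+1)·(k+2)·(k+3)·(k+4)·[(k+5) − k] = 5·(k+1)·(k+2)·(k+3)·(k+4). The product of 4 consecutive integers is divisible by (4)! = 24, so h(k+1) − h(k) is divisible by 5·24 = 120. By the inductive hypothesis 120 | h(k), hence 120 | h(k+1).
This completes the induction.
Therefore the largest such d is 120.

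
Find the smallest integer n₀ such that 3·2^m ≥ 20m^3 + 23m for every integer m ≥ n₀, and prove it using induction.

n₀ = 15

At m = 14: 49152 < 55202, so the inequality fails and n₀ ≥ 15. We prove 3·2^m ≥ 20m^3 + 23m for all m ≥ 15.
When m = 15: 3·2^m = 98304 and 20m^3 + 23m = 67845, so 98304 ≥ 67845.
Suppose the result is true for m = p, so 3·2^p ≥ 20p^3 + 23p.
Then 3·2^(p + 1) = 2·(3·2^p) ≥ 2·(20p^3 + 23p).
Also, for p ≥ 15 we have 2·(20p^3 + 23p) ≥ 20(p+1)^3 + 23(p+1), since 2·(20p^3 + 23p) − (20(p+1)^3 + 23(p+1)) = 20p^3 - 60p^2 - 37p - 43, which is nonnegative for all p ≥ 15.
Combining, 3·2^(p + 1) ≥ 20(p+1)^3 + 23(p+1).
This completes the induction.
Hence the smallest such n₀ is 15.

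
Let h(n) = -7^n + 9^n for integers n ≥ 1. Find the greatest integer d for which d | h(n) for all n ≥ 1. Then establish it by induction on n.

Computing the first values: h(1) = 2 and h(2) = 32; gcd(2, 32) = 2, so d ≤ 2.
We prove 2 | -7^n + 9^n for all n ≥ 1 by induction on n.
For the base case n = 1: h(1) = 2 = 2·(1), so 2 | h(1).
Inductive step: assume the claim holds for n = i, i.e. 2 | h(i). Then
9^{i+1} − 7^{i+1} = 9·9^i − 7·7^i = 9·(9^i − 7^i) + (2)·7^i. The first term is divisible by 2 by the inductive hypothesis, and the second term (2)·7^i is divisible by 2 since 2 | 2. Hence 2 | h(i+1).
Hence, by induction on n, the claim holds for every n ≥ 1.
Therefore the largest such d is 2.

d = 2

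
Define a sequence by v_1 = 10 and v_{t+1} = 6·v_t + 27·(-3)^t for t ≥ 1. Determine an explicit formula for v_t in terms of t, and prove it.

v_t = (-3)^(t + 1) + 6^(t - 1)

Computing the first terms: v_1 = 10, v_2 = -21, v_3 = 117. This suggests v_t = (-3)^(t + 1) + 6^(t - 1).
Base step (t = 1): the formula gives 10 = 10 = v_1.
Inductive step: assume the claim holds for t = p, so v_p = (-3)^(p + 1) + 6^(p - 1).
Then v_{p+1} = 6·v_p + 27·(-3)^p = 6·((-3)^(p + 1) + 6^(p - 1)) + 27·(-3)^p = (-3)^(p + 2) + 6^p = (-3)^((p+1) + 1) + 6^((p+1) - 1),
which is the claimed formula at t = p+1.
By the principle of mathematical induction, the result holds for all t ≥ 1.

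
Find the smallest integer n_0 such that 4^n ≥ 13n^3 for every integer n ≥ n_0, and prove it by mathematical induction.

At n = 5: 1024 < 1625, so the inequality fails and n_0 ≥ 6. We prove 4^n ≥ 13n^3 for all n ≥ 6.
For the base case n = 6: 4^n = 4096 and 13n^3 = 2808, so 4096 ≥ 2808.
For the inductive step, assume it holds for an arbitrary r ≥ 6, so 4^r ≥ 13r^3.
Then 4^(r + 1) = 4·(4^r) ≥ 4·(13r^3).
Also, for r ≥ 6 we have 4·(13r^3) ≥ 13(r+1)^3, since 4 ≥ (1 + 1/r)^3 for all r ≥ 6.
Combining, 4^(r + 1) ≥ 13(r+1)^3.
This completes the induction.
Hence the smallest such n_0 is 6.

n_0 = 6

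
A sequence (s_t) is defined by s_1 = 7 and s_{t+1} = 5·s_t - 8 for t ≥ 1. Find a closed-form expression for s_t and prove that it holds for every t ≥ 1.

s_t = 5^t + 2

Computing the first terms: s_1 = 7, s_2 = 27, s_3 = 127. This suggests s_t = 5^t + 2.
Base step (t = 1): the formula gives 7 = 7 = s_1.
Suppose the result is true for t = k, so s_k = 5^k + 2.
Then s_{k+1} = 5·s_k - 8 = 5·(5^k + 2) - 8 = 5^(k + 1) + 2,
which is the claimed formula at t = k+1.
Hence, by induction on t, the claim holds for every t ≥ 1.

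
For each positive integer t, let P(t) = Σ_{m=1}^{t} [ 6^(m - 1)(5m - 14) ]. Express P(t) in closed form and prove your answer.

We claim P(t) = 6^t(t - 3) + 3 for all t ≥ 1.
Base case (t = 1): P(1) = -9, and the closed form gives -9. They agree.
For the inductive step, assume it holds for an arbitrary m ≥ 1, so P(m) = 6^m(m - 3) + 3.
Then P(m+1) = P(m) + (6^m(5m - 9)) = (6^m(m - 3) + 3) + (6^m(5m - 9)).
Simplifying, P(m+1) = 6·6^m·m - 12·6^m + 3 = 6^(m+1)((m+1) - 3) + 3,
which is the closed form with t = m+1.
By induction, the statement is established for all t ≥ 1.

P(t) = 6^t(t - 3) + 3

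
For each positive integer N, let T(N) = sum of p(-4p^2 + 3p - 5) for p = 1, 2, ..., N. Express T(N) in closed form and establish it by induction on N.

T(N) = -N(N + 1)(N^2 + 2)

We claim T(N) = -N(N + 1)(N^2 + 2) for all N ≥ 1.
When N = 1: T(1) = -6, and the closed form gives -6. They agree.
Inductive step: assume the claim holds for N = p, so T(p) = p(-p^3 - p^2 - 2p - 2).
Then T(p+1) = T(p) + (-(p + 1)(-3p + 4(p + 1)^2 + 2)) = (p(-p^3 - p^2 - 2p - 2)) + (-(p + 1)(-3p + 4(p + 1)^2 + 2)).
Simplifying, T(p+1) = -(p + 1)(p + 2)(p^2 + 2p + 3) = -(p+1)((p+1) + 1)((p+1)^2 + 2),
which is the closed form with N = p+1.
By the principle of mathematical induction, the result holds for all N ≥ 1.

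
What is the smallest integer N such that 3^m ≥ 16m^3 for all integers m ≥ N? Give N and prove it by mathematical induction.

At m = 8: 6561 < 8192, so the inequality fails and N ≥ 9. We prove 3^m ≥ 16m^3 for all m ≥ 9.
Base step (m = 9): 3^m = 19683 and 16m^3 = 11664, so 19683 ≥ 11664.
Suppose the result is true for m = p, so 3^p ≥ 16p^3.
Then 3^(p + 1) = 3·(3^p) ≥ 3·(16p^3).
Also, for p ≥ 9 we have 3·(16p^3) ≥ 16(p+1)^3, since 3 ≥ (1 + 1/p)^3 for all p ≥ 9.
Combining, 3^(p + 1) ≥ 16(p+1)^3.
This completes the induction.
Hence the smallest such N is 9.

N = 9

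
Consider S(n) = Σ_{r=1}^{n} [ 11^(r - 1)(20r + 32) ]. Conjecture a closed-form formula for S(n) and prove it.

S(n) = 11^n(2n + 3) - 3

We claim S(n) = 11^n(2n + 3) - 3 for all n ≥ 1.
When n = 1: S(1) = 52, and the closed form gives 52. They agree.
Suppose the result is true for n = r, so S(r) = 11^r(2r + 3) - 3.
Then S(r+1) = S(r) + (11^r(20r + 52)) = (11^r(2r + 3) - 3) + (11^r(20r + 52)).
Simplifying, S(r+1) = 22·11^r·r + 55·11^r - 3 = 11^(r+1)(2(r+1) + 3) - 3,
which is the closed form with n = r+1.
By induction, the statement is established for all n ≥ 1.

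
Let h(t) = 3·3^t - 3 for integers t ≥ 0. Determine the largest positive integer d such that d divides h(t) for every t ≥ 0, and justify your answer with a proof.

d = 6

Computing the first values: h(0) = 0 and h(1) = 6; gcd(0, 6) = 6, so d ≤ 6.
We prove 6 | 3·3^t - 3 for all t ≥ 0 by induction on t.
For the base case t = 0: h(0) = 0 = 6·(0), so 6 | h(0).
Inductive step: assume the claim holds for t = m, i.e. 6 | h(m). Then
h(m+1) = 3·3^(m+1) - 3 = 3·(3·3^m - 3) + 6 = 3·h(m) + 6. The first term is divisible by 6 by the inductive hypothesis, and 6 is divisible by 6. Hence 6 | h(m+1).
Hence, by induction on t, the claim holds for every t ≥ 0.
Therefore the largest such d is 6.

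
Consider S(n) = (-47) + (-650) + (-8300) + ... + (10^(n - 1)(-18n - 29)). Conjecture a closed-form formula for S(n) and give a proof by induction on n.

S(n) = -10^n(2n + 3) + 3

We claim S(n) = -10^n(2n + 3) + 3 for all n ≥ 1.
Base case (n = 1): S(1) = -47, and the closed form gives -47. They agree.
Inductive step: suppose the statement holds for some k ≥ 1, so S(k) = -10^k(2k + 3) + 3.
Then S(k+1) = S(k) + (10^k(-18k - 47)) = (-10^k(2k + 3) + 3) + (10^k(-18k - 47)).
Simplifying, S(k+1) = -20·10^k·k - 50·10^k + 3 = -10^(k+1)(2(k+1) + 3) + 3,
which is the closed form with n = k+1.
Hence, by induction on n, the claim holds for every n ≥ 1.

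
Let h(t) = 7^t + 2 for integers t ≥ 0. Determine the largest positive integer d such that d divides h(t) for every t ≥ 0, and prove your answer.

d = 3

Computing the first values: h(0) = 3 and h(1) = 9; gcd(3, 9) = 3, so d ≤ 3.
We prove 3 | 7^t + 2 for all t ≥ 0 by induction on t.
Base case (t = 0): h(0) = 3 = 3·(1), so 3 | h(0).
For the inductive step, assume it holds for an arbitrary j ≥ 0, i.e. 3 | h(j). Then
h(j+1) = 7^(j+1) + 2 = 7·(7^j + 2) - 12 = 7·h(j) - 12. The first term is divisible by 3 by the inductive hypothesis, and -12 is divisible by 3. Hence 3 | h(j+1).
Hence, by induction on t, the claim holds for every t ≥ 0.
Therefore the largest such d is 3.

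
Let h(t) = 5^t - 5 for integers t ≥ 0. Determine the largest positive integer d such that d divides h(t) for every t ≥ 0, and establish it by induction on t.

Computing the first values: h(0) = -4 and h(1) = 0; gcd(-4, 0) = 4, so d ≤ 4.
We prove 4 | 5^t - 5 for all t ≥ 0 by induction on t.
When t = 0: h(0) = -4 = 4·(-1), so 4 | h(0).
Suppose the result is true for t = j, i.e. 4 | h(j). Then
h(j+1) = 5^(j+1) - 5 = 5·(5^j - 5) + 20 = 5·h(j) + 20. The first term is divisible by 4 by the inductive hypothesis, and 20 is divisible by 4. Hence 4 | h(j+1).
Hence, by induction on t, the claim holds for every t ≥ 0.
Therefore the largest such d is 4.

d = 4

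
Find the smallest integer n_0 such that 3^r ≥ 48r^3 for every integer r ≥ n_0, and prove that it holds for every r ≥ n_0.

At r = 9: 19683 < 34992, so the inequality fails and n_0 ≥ 10. We prove 3^r ≥ 48r^3 for all r ≥ 10.
Base step (r = 10): 3^r = 59049 and 48r^3 = 48000, so 59049 ≥ 48000.
For the inductive step, assume it holds for an arbitrary i ≥ 10, so 3^i ≥ 48i^3.
Then 3^(i + 1) = 3·(3^i) ≥ 3·(48i^3).
Also, for i ≥ 10 we have 3·(48i^3) ≥ 48(i+1)^3, since 3 ≥ (1 + 1/i)^3 for all i ≥ 10.
Combining, 3^(i + 1) ≥ 48(i+1)^3.
By induction, the statement is established for all r ≥ 10.
Hence the smallest such n_0 is 10.

n_0 = 10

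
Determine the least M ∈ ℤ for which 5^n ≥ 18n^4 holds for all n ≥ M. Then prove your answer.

M = 7

At n = 6: 15625 < 23328, so the inequality fails and M ≥ 7. We prove 5^n ≥ 18n^4 for all n ≥ 7.
Base step (n = 7): 5^n = 78125 and 18n^4 = 43218, so 78125 ≥ 43218.
Inductive step: assume the claim holds for n = p, so 5^p ≥ 18p^4.
Then 5^(p + 1) = 5·(5^p) ≥ 5·(18p^4).
Also, for p ≥ 7 we have 5·(18p^4) ≥ 18(p+1)^4, since 5 ≥ (1 + 1/p)^4 for all p ≥ 7.
Combining, 5^(p + 1) ≥ 18(p+1)^4.
By the principle of mathematical induction, the result holds for all n ≥ 7.
Hence the smallest such M is 7.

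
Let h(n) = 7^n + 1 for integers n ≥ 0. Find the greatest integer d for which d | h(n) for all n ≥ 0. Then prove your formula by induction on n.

d = 2

Computing the first values: h(0) = 2 and h(1) = 8; gcd(2, 8) = 2, so d ≤ 2.
We prove 2 | 7^n + 1 for all n ≥ 0 by induction on n.
For the base case n = 0: h(0) = 2 = 2·(1), so 2 | h(0).
Inductive step: assume the claim holds for n = j, i.e. 2 | h(j). Then
h(j+1) = 7^(j+1) + 1 = 7·(7^j + 1) - 6 = 7·h(j) - 6. The first term is divisible by 2 by the inductive hypothesis, and -6 is divisible by 2. Hence 2 | h(j+1).
This completes the induction.
Therefore the largest such d is 2.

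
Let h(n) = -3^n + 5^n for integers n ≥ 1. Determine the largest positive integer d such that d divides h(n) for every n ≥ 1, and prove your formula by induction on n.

d = 2

Computing the first values: h(1) = 2 and h(2) = 16; gcd(2, 16) = 2, so d ≤ 2.
We prove 2 | -3^n + 5^n for all n ≥ 1 by induction on n.
Base case (n = 1): h(1) = 2 = 2·(1), so 2 | h(1).
Inductive step: assume the claim holds for n = k, i.e. 2 | h(k). Then
5^{k+1} − 3^{k+1} = 5·5^k − 3·3^k = 5·(5^k − 3^k) + (2)·3^k. The first term is divisible by 2 by the inductive hypothesis, and the second term (2)·3^k is divisible by 2 since 2 | 2. Hence 2 | h(k+1).
By induction, the statement is established for all n ≥ 1.
Therefore the largest such d is 2.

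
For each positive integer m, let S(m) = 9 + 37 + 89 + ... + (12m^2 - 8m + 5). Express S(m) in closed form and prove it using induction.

We claim S(m) = m(4m^2 + 2m + 3) for all m ≥ 1.
When m = 1: S(1) = 9, and the closed form gives 9. They agree.
Inductive step: suppose the statement holds for some p ≥ 1, so S(p) = p(4p^2 + 2p + 3).
Then S(p+1) = S(p) + (12p^2 + 16p + 9) = (p(4p^2 + 2p + 3)) + (12p^2 + 16p + 9).
Simplifying, S(p+1) = (p + 1)(4p^2 + 10p + 9) = (p+1)(4(p+1)^2 + 2(p+1) + 3),
which is the closed form with m = p+1.
Hence, by induction on m, the claim holds for every m ≥ 1.

S(m) = m(4m^2 + 2m + 3)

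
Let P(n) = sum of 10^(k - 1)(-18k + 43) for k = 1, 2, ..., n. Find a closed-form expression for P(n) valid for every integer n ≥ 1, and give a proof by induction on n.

P(n) = 10^n(-2n + 5) - 5

We claim P(n) = 10^n(-2n + 5) - 5 for all n ≥ 1.
Base step (n = 1): P(1) = 25, and the closed form gives 25. They agree.
For the inductive step, assume it holds for an arbitrary k ≥ 1, so P(k) = 10^k(-2k + 5) - 5.
Then P(k+1) = P(k) + (10^k(-18k + 25)) = (10^k(-2k + 5) - 5) + (10^k(-18k + 25)).
Simplifying, P(k+1) = -20·10^k·k + 30·10^k - 5 = 10^(k+1)(-2(k+1) + 5) - 5,
which is the closed form with n = k+1.
By the principle of mathematical induction, the result holds for all n ≥ 1.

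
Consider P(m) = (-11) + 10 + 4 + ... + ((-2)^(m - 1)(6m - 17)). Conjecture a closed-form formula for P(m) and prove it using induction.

P(m) = (-2)^m(-2m + 5) - 5

We claim P(m) = (-2)^m(-2m + 5) - 5 for all m ≥ 1.
Base case (m = 1): P(1) = -11, and the closed form gives -11. They agree.
Suppose the result is true for m = p, so P(p) = (-2)^p(-2p + 5) - 5.
Then P(p+1) = P(p) + ((-2)^p(6p - 11)) = ((-2)^p(-2p + 5) - 5) + ((-2)^p(6p - 11)).
Simplifying, P(p+1) = 4(-2)^p·p - 6(-2)^p - 5 = (-2)^(p+1)(-2(p+1) + 5) - 5,
which is the closed form with m = p+1.
Hence, by induction on m, the claim holds for every m ≥ 1.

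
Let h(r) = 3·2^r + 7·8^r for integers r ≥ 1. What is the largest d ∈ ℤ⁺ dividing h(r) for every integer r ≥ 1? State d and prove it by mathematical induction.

d = 2

Computing the first values: h(1) = 62 and h(2) = 460; gcd(62, 460) = 2, so d ≤ 2.
We prove 2 | 3·2^r + 7·8^r for all r ≥ 1 by induction on r.
When r = 1: h(1) = 62 = 2·(31), so 2 | h(1).
Inductive step: suppose the statement holds for some i ≥ 1, i.e. 2 | h(i). Then
h(i+1) − 8·h(i) = (3·2^(i+1) + 7·8^(i+1)) − 8·(3·2^i + 7·8^i) = (3)·2^i·(2 − 8) = (-18)·2^i. Since 2 | h(i) by the inductive hypothesis, 2 | 8·h(i); and 2 | -18 since -18 = 2·-9. Therefore 2 | h(i+1).
By the principle of mathematical induction, the result holds for all r ≥ 1.
Therefore the largest such d is 2.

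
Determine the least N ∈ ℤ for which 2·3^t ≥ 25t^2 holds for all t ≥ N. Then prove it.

N = 6

At t = 5: 486 < 625, so the inequality fails and N ≥ 6. We prove 2·3^t ≥ 25t^2 for all t ≥ 6.
Base step (t = 6): 2·3^t = 1458 and 25t^2 = 900, so 1458 ≥ 900.
For the inductive step, assume it holds for an arbitrary m ≥ 6, so 2·3^m ≥ 25m^2.
Then 2·3^(m + 1) = 3·(2·3^m) ≥ 3·(25m^2).
Also, for m ≥ 6 we have 3·(25m^2) ≥ 25(m+1)^2, since 3 ≥ (1 + 1/m)^2 for all m ≥ 6.
Combining, 2·3^(m + 1) ≥ 25(m+1)^2.
By induction, the statement is established for all t ≥ 6.
Hence the smallest such N is 6.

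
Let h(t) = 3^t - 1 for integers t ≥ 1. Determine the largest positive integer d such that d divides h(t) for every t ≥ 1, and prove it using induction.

Computing the first values: h(1) = 2 and h(2) = 8; gcd(2, 8) = 2, so d ≤ 2.
We prove 2 | 3^t - 1 for all t ≥ 1 by induction on t.
Base case (t = 1): h(1) = 2 = 2·(1), so 2 | h(1).
Inductive step: suppose the statement holds for some m ≥ 1, i.e. 2 | h(m). Then
3^{m+1} − 1^{m+1} = 3·3^m − 1·1^m = 3·(3^m − 1^m) + (2)·1^m. The first term is divisible by 2 by the inductive hypothesis, and the second term (2)·1^m is divisible by 2 since 2 | 2. Hence 2 | h(m+1).
By induction, the statement is established for all t ≥ 1.
Therefore the largest such d is 2.

d = 2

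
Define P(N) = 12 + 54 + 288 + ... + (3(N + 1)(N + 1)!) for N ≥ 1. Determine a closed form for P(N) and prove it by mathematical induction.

We claim P(N) = 3(N + 2)! - 6 for all N ≥ 1.
When N = 1: P(1) = 12, and the closed form gives 12. They agree.
Inductive step: suppose the statement holds for some j ≥ 1, so P(j) = 3(j + 2)! - 6.
Then P(j+1) = P(j) + (3(j + 2)(j + 2)!) = (3(j + 2)! - 6) + (3(j + 2)(j + 2)!).
Simplifying, P(j+1) = 3((j+1) + 2)! - 6,
which is the closed form with N = j+1.
This completes the induction.

P(N) = 3(N + 2)! - 6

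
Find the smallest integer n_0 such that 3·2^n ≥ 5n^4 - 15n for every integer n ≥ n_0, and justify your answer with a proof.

At n = 17: 393216 < 417350, so the inequality fails and n_0 ≥ 18. We prove 3·2^n ≥ 5n^4 - 15n for all n ≥ 18.
For the base case n = 18: 3·2^n = 786432 and 5n^4 - 15n = 524610, so 786432 ≥ 524610.
Inductive step: assume the claim holds for n = j, so 3·2^j ≥ 5j^4 - 15j.
Then 3·2^(j + 1) = 2·(3·2^j) ≥ 2·(5j^4 - 15j).
Also, for j ≥ 18 we have 2·(5j^4 - 15j) ≥ 5(j+1)^4 - 15(j+1), since 2·(5j^4 - 15j) − (5(j+1)^4 - 15(j+1)) = 5j^4 - 20j^3 - 30j^2 - 35j + 10, which is nonnegative for all j ≥ 18.
Combining, 3·2^(j + 1) ≥ 5(j+1)^4 - 15(j+1).
By the principle of mathematical induction, the result holds for all n ≥ 18.
Hence the smallest such n_0 is 18.

n_0 = 18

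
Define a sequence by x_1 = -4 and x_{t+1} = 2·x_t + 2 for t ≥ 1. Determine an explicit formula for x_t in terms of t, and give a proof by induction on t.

Computing the first terms: x_1 = -4, x_2 = -6, x_3 = -10. This suggests x_t = -2^t - 2.
For the base case t = 1: the formula gives -4 = -4 = x_1.
For the inductive step, assume it holds for an arbitrary k ≥ 1, so x_k = -2^k - 2.
Then x_{k+1} = 2·x_k + 2 = 2·(-2^k - 2) + 2 = -2^(k + 1) - 2,
which is the claimed formula at t = k+1.
By the principle of mathematical induction, the result holds for all t ≥ 1.

x_t = -2^t - 2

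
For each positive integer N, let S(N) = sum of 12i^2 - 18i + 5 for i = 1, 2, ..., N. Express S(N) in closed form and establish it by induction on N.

S(N) = N(4N^2 - 3N - 2)

We claim S(N) = N(4N^2 - 3N - 2) for all N ≥ 1.
Base case (N = 1): S(1) = -1, and the closed form gives -1. They agree.
Inductive step: suppose the statement holds for some i ≥ 1, so S(i) = i(4i^2 - 3i - 2).
Then S(i+1) = S(i) + (12i^2 + 6i - 1) = (i(4i^2 - 3i - 2)) + (12i^2 + 6i - 1).
Simplifying, S(i+1) = (i + 1)(4i^2 + 5i - 1) = (i+1)(4(i+1)^2 - 3(i+1) - 2),
which is the closed form with N = i+1.
By the principle of mathematical induction, the result holds for all N ≥ 1.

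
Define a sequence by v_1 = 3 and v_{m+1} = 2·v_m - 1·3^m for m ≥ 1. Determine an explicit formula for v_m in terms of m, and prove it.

Computing the first terms: v_1 = 3, v_2 = 3, v_3 = -3. This suggests v_m = 3·2^m - 3^m.
For the base case m = 1: the formula gives 3 = 3 = v_1.
Inductive step: assume the claim holds for m = j, so v_j = 3·2^j - 3^j.
Then v_{j+1} = 2·v_j - 1·3^j = 2·(3·2^j - 3^j) - 1·3^j = 3·2^(j + 1) - 3^(j + 1),
which is the claimed formula at m = j+1.
This completes the induction.

v_m = 3·2^m - 3^m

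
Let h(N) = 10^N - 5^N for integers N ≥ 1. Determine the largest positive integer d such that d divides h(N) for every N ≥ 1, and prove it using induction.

Computing the first values: h(1) = 5 and h(2) = 75; gcd(5, 75) = 5, so d ≤ 5.
We prove 5 | 10^N - 5^N for all N ≥ 1 by induction on N.
When N = 1: h(1) = 5 = 5·(1), so 5 | h(1).
For the inductive step, assume it holds for an arbitrary k ≥ 1, i.e. 5 | h(k). Then
10^{k+1} − 5^{k+1} = 10·10^k − 5·5^k = 10·(10^k − 5^k) + (5)·5^k. The first term is divisible by 5 by the inductive hypothesis, and the second term (5)·5^k is divisible by 5 since 5 | 5. Hence 5 | h(k+1).
By induction, the statement is established for all N ≥ 1.
Therefore the largest such d is 5.

d = 5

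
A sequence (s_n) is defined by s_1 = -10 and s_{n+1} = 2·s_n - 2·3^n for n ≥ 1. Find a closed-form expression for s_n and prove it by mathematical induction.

Computing the first terms: s_1 = -10, s_2 = -26, s_3 = -70. This suggests s_n = -2^(n + 1) - 2·3^n.
Base case (n = 1): the formula gives -10 = -10 = s_1.
For the inductive step, assume it holds for an arbitrary i ≥ 1, so s_i = -2^(i + 1) - 2·3^i.
Then s_{i+1} = 2·s_i - 2·3^i = 2·(-2^(i + 1) - 2·3^i) - 2·3^i = -2^(i + 2) - 2·3^(i + 1) = -2^((i+1) + 1) - 2·3^(i+1),
which is the claimed formula at n = i+1.
By induction, the statement is established for all n ≥ 1.

s_n = -2^(n + 1) - 2·3^n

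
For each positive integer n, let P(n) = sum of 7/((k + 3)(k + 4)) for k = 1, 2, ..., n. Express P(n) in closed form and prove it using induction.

P(n) = 7n/(4(n + 4))

We claim P(n) = 7n/(4(n + 4)) for all n ≥ 1.
For the base case n = 1: P(1) = 7/20, and the closed form gives 7/20. They agree.
Inductive step: suppose the statement holds for some k ≥ 1, so P(k) = 7k/(4(k + 4)).
Then P(k+1) = P(k) + (7/((k + 4)(k + 5))) = (7k/(4(k + 4))) + (7/((k + 4)(k + 5))).
Simplifying, P(k+1) = 7(k + 1)/(4(k + 5)) = 7(k+1)/(4((k+1) + 4)),
which is the closed form with n = k+1.
This completes the induction.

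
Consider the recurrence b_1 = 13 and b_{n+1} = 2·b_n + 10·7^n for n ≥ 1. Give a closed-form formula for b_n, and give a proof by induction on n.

Computing the first terms: b_1 = 13, b_2 = 96, b_3 = 682. This suggests b_n = -2^(n - 1) + 2·7^n.
Base case (n = 1): the formula gives 13 = 13 = b_1.
For the inductive step, assume it holds for an arbitrary r ≥ 1, so b_r = -2^(r - 1) + 2·7^r.
Then b_{r+1} = 2·b_r + 10·7^r = 2·(-2^(r - 1) + 2·7^r) + 10·7^r = -2^r + 2·7^(r + 1) = -2^((r+1) - 1) + 2·7^(r+1),
which is the claimed formula at n = r+1.
This completes the induction.

b_n = -2^(n - 1) + 2·7^n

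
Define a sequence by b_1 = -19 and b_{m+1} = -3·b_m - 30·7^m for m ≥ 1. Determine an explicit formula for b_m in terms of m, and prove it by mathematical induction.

Computing the first terms: b_1 = -19, b_2 = -153, b_3 = -1011. This suggests b_m = 2(-3)^(m - 1) - 3·7^m.
For the base case m = 1: the formula gives -19 = -19 = b_1.
For the inductive step, assume it holds for an arbitrary j ≥ 1, so b_j = 2(-3)^(j - 1) - 3·7^j.
Then b_{j+1} = -3·b_j - 30·7^j = -3·(2(-3)^(j - 1) - 3·7^j) - 30·7^j = 2(-3)^j - 3·7^(j + 1) = 2(-3)^((j+1) - 1) - 3·7^(j+1),
which is the claimed formula at m = j+1.
By the principle of mathematical induction, the result holds for all m ≥ 1.

b_m = 2(-3)^(m - 1) - 3·7^m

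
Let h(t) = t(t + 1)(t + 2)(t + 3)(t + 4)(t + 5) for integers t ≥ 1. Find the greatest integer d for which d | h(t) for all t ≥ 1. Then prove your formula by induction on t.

Computing the first values: h(1) = 720 and h(2) = 5040; gcd(720, 5040) = 720, so d ≤ 720.
We prove 720 | t(t + 1)(t + 2)(t + 3)(t + 4)(t + 5) for all t ≥ 1 by induction on t.
Base case (t = 1): h(1) = 720 = 720·(1), so 720 | h(1).
Suppose the result is true for t = j, i.e. 720 | h(j). Then
h(j+1) − h(j) = (j+1)·(j+2)·(j+3)·(j+4)·(j+5)·(j+6) − j·(j+1)·(j+2)·(j+3)·(j+4)·(j+5) = (j+1)·(j+2)·(j+3)·(j+4)·(j+5)·[(j+6) − j] = 6·(j+1)·(j+2)·(j+3)·(j+4)·(j+5). The product of 5 consecutive integers is divisible by (5)! = 120, so h(j+1) − h(j) is divisible by 6·120 = 720. By the inductive hypothesis 720 | h(j), hence 720 | h(j+1).
This completes the induction.
Therefore the largest such d is 720.

d = 720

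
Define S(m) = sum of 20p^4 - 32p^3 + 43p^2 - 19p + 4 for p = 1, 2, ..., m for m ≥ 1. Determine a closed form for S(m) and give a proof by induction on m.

We claim S(m) = m(4m^4 + 2m^3 + 5m^2 + 4m + 1) for all m ≥ 1.
When m = 1: S(1) = 16, and the closed form gives 16. They agree.
Suppose the result is true for m = p, so S(p) = p(4p^4 + 2p^3 + 5p^2 + 4p + 1).
Then S(p+1) = S(p) + (20p^4 + 48p^3 + 67p^2 + 51p + 16) = (p(4p^4 + 2p^3 + 5p^2 + 4p + 1)) + (20p^4 + 48p^3 + 67p^2 + 51p + 16).
Simplifying, S(p+1) = (p + 1)(4p^4 + 18p^3 + 35p^2 + 36p + 16) = (p+1)(4(p+1)^4 + 2(p+1)^3 + 5(p+1)^2 + 4(p+1) + 1),
which is the closed form with m = p+1.
Hence, by induction on m, the claim holds for every m ≥ 1.

S(m) = m(4m^4 + 2m^3 + 5m^2 + 4m + 1)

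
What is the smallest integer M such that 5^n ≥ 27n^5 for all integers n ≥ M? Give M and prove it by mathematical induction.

At n = 8: 390625 < 884736, so the inequality fails and M ≥ 9. We prove 5^n ≥ 27n^5 for all n ≥ 9.
For the base case n = 9: 5^n = 1953125 and 27n^5 = 1594323, so 1953125 ≥ 1594323.
Inductive step: assume the claim holds for n = i, so 5^i ≥ 27i^5.
Then 5^(i + 1) = 5·(5^i) ≥ 5·(27i^5).
Also, for i ≥ 9 we have 5·(27i^5) ≥ 27(i+1)^5, since 5 ≥ (1 + 1/i)^5 for all i ≥ 9.
Combining, 5^(i + 1) ≥ 27(i+1)^5.
This completes the induction.
Hence the smallest such M is 9.

M = 9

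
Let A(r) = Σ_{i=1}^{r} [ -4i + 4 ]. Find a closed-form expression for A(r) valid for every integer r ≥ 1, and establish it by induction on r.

We claim A(r) = -2r(r - 1) for all r ≥ 1.
For the base case r = 1: A(1) = 0, and the closed form gives 0. They agree.
Inductive step: assume the claim holds for r = i, so A(i) = 2i(-i + 1).
Then A(i+1) = A(i) + (-4i) = (2i(-i + 1)) + (-4i).
Simplifying, A(i+1) = -2i(i + 1) = -2(i+1)((i+1) - 1),
which is the closed form with r = i+1.
This completes the induction.

A(r) = -2r(r - 1)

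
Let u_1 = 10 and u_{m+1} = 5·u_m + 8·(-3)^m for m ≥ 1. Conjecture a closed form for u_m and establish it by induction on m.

u_m = -(-3)^m + 7·5^(m - 1)

Computing the first terms: u_1 = 10, u_2 = 26, u_3 = 202. This suggests u_m = -(-3)^m + 7·5^(m - 1).
When m = 1: the formula gives 10 = 10 = u_1.
Inductive step: suppose the statement holds for some j ≥ 1, so u_j = -(-3)^j + 7·5^(j - 1).
Then u_{j+1} = 5·u_j + 8·(-3)^j = 5·(-(-3)^j + 7·5^(j - 1)) + 8·(-3)^j = -(-3)^(j + 1) + 7·5^j = -(-3)^(j+1) + 7·5^((j+1) - 1),
which is the claimed formula at m = j+1.
This completes the induction.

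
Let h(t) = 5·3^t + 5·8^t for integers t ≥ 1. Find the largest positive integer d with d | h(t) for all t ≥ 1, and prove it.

Computing the first values: h(1) = 55 and h(2) = 365; gcd(55, 365) = 5, so d ≤ 5.
We prove 5 | 5·3^t + 5·8^t for all t ≥ 1 by induction on t.
When t = 1: h(1) = 55 = 5·(11), so 5 | h(1).
Inductive step: suppose the statement holds for some r ≥ 1, i.e. 5 | h(r). Then
h(r+1) − 8·h(r) = (5·3^(r+1) + 5·8^(r+1)) − 8·(5·3^r + 5·8^r) = (5)·3^r·(3 − 8) = (-25)·3^r. Since 5 | h(r) by the inductive hypothesis, 5 | 8·h(r); and 5 | -25 since -25 = 5·-5. Therefore 5 | h(r+1).
This completes the induction.
Therefore the largest such d is 5.

d = 5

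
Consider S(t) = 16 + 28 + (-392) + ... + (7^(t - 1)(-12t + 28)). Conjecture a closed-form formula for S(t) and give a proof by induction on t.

S(t) = 7^t(-2t + 5) - 5

We claim S(t) = 7^t(-2t + 5) - 5 for all t ≥ 1.
For the base case t = 1: S(1) = 16, and the closed form gives 16. They agree.
For the inductive step, assume it holds for an arbitrary m ≥ 1, so S(m) = 7^m(-2m + 5) - 5.
Then S(m+1) = S(m) + (7^m(-12m + 16)) = (7^m(-2m + 5) - 5) + (7^m(-12m + 16)).
Simplifying, S(m+1) = -14·7^m·m + 21·7^m - 5 = 7^(m+1)(-2(m+1) + 5) - 5,
which is the closed form with t = m+1.
By induction, the statement is established for all t ≥ 1.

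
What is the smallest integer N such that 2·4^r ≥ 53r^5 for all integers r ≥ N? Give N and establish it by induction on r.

At r = 11: 8388608 < 8535703, so the inequality fails and N ≥ 12. We prove 2·4^r ≥ 53r^5 for all r ≥ 12.
Base case (r = 12): 2·4^r = 33554432 and 53r^5 = 13188096, so 33554432 ≥ 13188096.
For the inductive step, assume it holds for an arbitrary m ≥ 12, so 2·4^m ≥ 53m^5.
Then 2·4^(m + 1) = 4·(2·4^m) ≥ 4·(53m^5).
Also, for m ≥ 12 we have 4·(53m^5) ≥ 53(m+1)^5, since 4 ≥ (1 + 1/m)^5 for all m ≥ 12.
Combining, 2·4^(m + 1) ≥ 53(m+1)^5.
By the principle of mathematical induction, the result holds for all r ≥ 12.
Hence the smallest such N is 12.

N = 12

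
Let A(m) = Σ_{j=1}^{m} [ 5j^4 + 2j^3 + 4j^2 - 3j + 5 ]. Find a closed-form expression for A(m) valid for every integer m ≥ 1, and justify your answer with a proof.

A(m) = m(m^4 + 3m^3 + 4m^2 + m + 4)

We claim A(m) = m(m^4 + 3m^3 + 4m^2 + m + 4) for all m ≥ 1.
Base case (m = 1): A(1) = 13, and the closed form gives 13. They agree.
Suppose the result is true for m = j, so A(j) = j(j^4 + 3j^3 + 4j^2 + j + 4).
Then A(j+1) = A(j) + (5j^4 + 22j^3 + 40j^2 + 31j + 13) = (j(j^4 + 3j^3 + 4j^2 + j + 4)) + (5j^4 + 22j^3 + 40j^2 + 31j + 13).
Simplifying, A(j+1) = (j + 1)(j^4 + 7j^3 + 19j^2 + 22j + 13) = (j+1)((j+1)^4 + 3(j+1)^3 + 4(j+1)^2 + (j+1) + 4),
which is the closed form with m = j+1.
By the principle of mathematical induction, the result holds for all m ≥ 1.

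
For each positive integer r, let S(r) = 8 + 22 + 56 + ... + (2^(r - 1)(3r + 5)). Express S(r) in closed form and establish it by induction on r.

S(r) = 2^r(3r + 2) - 2

We claim S(r) = 2^r(3r + 2) - 2 for all r ≥ 1.
When r = 1: S(1) = 8, and the closed form gives 8. They agree.
For the inductive step, assume it holds for an arbitrary k ≥ 1, so S(k) = 2^k(3k + 2) - 2.
Then S(k+1) = S(k) + (2^k(3k + 8)) = (2^k(3k + 2) - 2) + (2^k(3k + 8)).
Simplifying, S(k+1) = 6·2^k·k + 10·2^k - 2 = 2^(k+1)(3(k+1) + 2) - 2,
which is the closed form with r = k+1.
By the principle of mathematical induction, the result holds for all r ≥ 1.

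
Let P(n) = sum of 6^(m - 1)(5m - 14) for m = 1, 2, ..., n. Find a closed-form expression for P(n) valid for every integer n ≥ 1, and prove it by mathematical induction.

P(n) = 6^n(n - 3) + 3

We claim P(n) = 6^n(n - 3) + 3 for all n ≥ 1.
Base step (n = 1): P(1) = -9, and the closed form gives -9. They agree.
Inductive step: suppose the statement holds for some m ≥ 1, so P(m) = 6^m(m - 3) + 3.
Then P(m+1) = P(m) + (6^m(5m - 9)) = (6^m(m - 3) + 3) + (6^m(5m - 9)).
Simplifying, P(m+1) = 6·6^m·m - 12·6^m + 3 = 6^(m+1)((m+1) - 3) + 3,
which is the closed form with n = m+1.
By the principle of mathematical induction, the result holds for all n ≥ 1.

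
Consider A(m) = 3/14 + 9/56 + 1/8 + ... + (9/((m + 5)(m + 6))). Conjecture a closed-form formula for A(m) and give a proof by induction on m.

We claim A(m) = 3m/(2(m + 6)) for all m ≥ 1.
For the base case m = 1: A(1) = 3/14, and the closed form gives 3/14. They agree.
Suppose the result is true for m = r, so A(r) = 3r/(2(r + 6)).
Then A(r+1) = A(r) + (9/((r + 6)(r + 7))) = (3r/(2(r + 6))) + (9/((r + 6)(r + 7))).
Simplifying, A(r+1) = 3(r + 1)/(2(r + 7)) = 3(r+1)/(2((r+1) + 6)),
which is the closed form with m = r+1.
By the principle of mathematical induction, the result holds for all m ≥ 1.

A(m) = 3m/(2(m + 6))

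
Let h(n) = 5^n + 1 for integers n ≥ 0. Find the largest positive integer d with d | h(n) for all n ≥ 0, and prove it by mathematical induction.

d = 2

Computing the first values: h(0) = 2 and h(1) = 6; gcd(2, 6) = 2, so d ≤ 2.
We prove 2 | 5^n + 1 for all n ≥ 0 by induction on n.
When n = 0: h(0) = 2 = 2·(1), so 2 | h(0).
Inductive step: assume the claim holds for n = m, i.e. 2 | h(m). Then
h(m+1) = 5^(m+1) + 1 = 5·(5^m + 1) - 4 = 5·h(m) - 4. The first term is divisible by 2 by the inductive hypothesis, and -4 is divisible by 2. Hence 2 | h(m+1).
By the principle of mathematical induction, the result holds for all n ≥ 0.
Therefore the largest such d is 2.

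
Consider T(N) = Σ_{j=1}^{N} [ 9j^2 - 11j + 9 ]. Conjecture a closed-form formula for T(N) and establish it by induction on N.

T(N) = N(3N^2 - N + 5)

We claim T(N) = N(3N^2 - N + 5) for all N ≥ 1.
For the base case N = 1: T(1) = 7, and the closed form gives 7. They agree.
For the inductive step, assume it holds for an arbitrary j ≥ 1, so T(j) = j(3j^2 - j + 5).
Then T(j+1) = T(j) + (9j^2 + 7j + 7) = (j(3j^2 - j + 5)) + (9j^2 + 7j + 7).
Simplifying, T(j+1) = (j + 1)(3j^2 + 5j + 7) = (j+1)(3(j+1)^2 - (j+1) + 5),
which is the closed form with N = j+1.
By the principle of mathematical induction, the result holds for all N ≥ 1.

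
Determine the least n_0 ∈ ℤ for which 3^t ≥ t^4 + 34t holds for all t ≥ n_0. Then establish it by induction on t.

At t = 7: 2187 < 2639, so the inequality fails and n_0 ≥ 8. We prove 3^t ≥ t^4 + 34t for all t ≥ 8.
Base case (t = 8): 3^t = 6561 and t^4 + 34t = 4368, so 6561 ≥ 4368.
Inductive step: assume the claim holds for t = j, so 3^j ≥ j^4 + 34j.
Then 3^(j + 1) = 3·(3^j) ≥ 3·(j^4 + 34j).
Also, for j ≥ 8 we have 3·(j^4 + 34j) ≥ (j+1)^4 + 34(j+1), since 3·(j^4 + 34j) − ((j+1)^4 + 34(j+1)) = 2j^4 - 4j^3 - 6j^2 + 64j - 35, which is nonnegative for all j ≥ 8.
Combining, 3^(j + 1) ≥ (j+1)^4 + 34(j+1).
Hence, by induction on t, the claim holds for every t ≥ 8.
Hence the smallest such n_0 is 8.

n_0 = 8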